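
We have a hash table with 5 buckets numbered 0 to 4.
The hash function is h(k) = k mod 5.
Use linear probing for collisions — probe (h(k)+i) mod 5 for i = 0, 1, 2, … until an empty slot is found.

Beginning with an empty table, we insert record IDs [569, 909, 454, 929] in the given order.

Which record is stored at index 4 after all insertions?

569: h=4 => slot 4
909: h=4, probe 4,0 => slot 0
454: h=4, probe 4,0,1 => slot 1
929: h=4, probe 4,0,1,2 => slot 2
Table: [909, 454, 929, ., 569]

569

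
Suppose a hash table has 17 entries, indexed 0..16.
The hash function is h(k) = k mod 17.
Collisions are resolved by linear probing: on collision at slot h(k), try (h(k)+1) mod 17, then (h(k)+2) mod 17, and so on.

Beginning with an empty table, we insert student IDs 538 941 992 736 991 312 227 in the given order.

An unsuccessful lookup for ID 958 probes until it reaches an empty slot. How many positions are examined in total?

538 hashes to 11; slot 11 is free => place at 11.
941 hashes to 6; slot 6 is free => place at 6.
992 hashes to 6; 6 taken => place at 7.
736 hashes to 5; slot 5 is free => place at 5.
991 hashes to 5; 5,6,7 taken => place at 8.
312 hashes to 6; 6,7,8 taken => place at 9.
227 hashes to 6; 6,7,8,9 taken => place at 10.
Table: [—, —, —, —, —, 736, 941, 992, 991, 312, 227, 538, —, —, —, —, —]
Lookup 958: h=6, probe 6,7,8,9,10,11,12 → slot 12 empty, not found.

7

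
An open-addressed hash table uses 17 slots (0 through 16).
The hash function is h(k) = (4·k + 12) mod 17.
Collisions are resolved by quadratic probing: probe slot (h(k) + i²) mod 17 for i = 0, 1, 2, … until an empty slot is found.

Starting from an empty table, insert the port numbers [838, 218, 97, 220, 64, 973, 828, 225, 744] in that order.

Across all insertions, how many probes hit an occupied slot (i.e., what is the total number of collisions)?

838 hashes to 15; slot 15 is free -> place at 15.
218 hashes to 0; slot 0 is free -> place at 0.
97 hashes to 9; slot 9 is free -> place at 9.
220 hashes to 8; slot 8 is free -> place at 8.
64 hashes to 13; slot 13 is free -> place at 13.
973 hashes to 11; slot 11 is free -> place at 11.
828 hashes to 9; 9 taken -> place at 10.
225 hashes to 11; 11 taken -> place at 12.
744 hashes to 13; 13 taken -> place at 14.
Table: [218, -, -, -, -, -, -, -, 220, 97, 828, 973, 225, 64, 744, 838, -]

3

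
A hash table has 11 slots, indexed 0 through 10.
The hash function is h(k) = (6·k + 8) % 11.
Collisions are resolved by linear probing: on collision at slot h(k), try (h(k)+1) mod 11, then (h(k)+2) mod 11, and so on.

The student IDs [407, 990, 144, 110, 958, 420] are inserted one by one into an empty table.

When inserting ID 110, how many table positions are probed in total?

3

407: h=8 -> slot 8
990: h=8, probe 8,9 -> slot 9
144: h=3 -> slot 3
110: h=8, probe 8,9,10 -> slot 10
958: h=3, probe 3,4 -> slot 4
420: h=9, probe 9,10,0 -> slot 0
Table: [420, ∅, ∅, 144, 958, ∅, ∅, ∅, 407, 990, 110]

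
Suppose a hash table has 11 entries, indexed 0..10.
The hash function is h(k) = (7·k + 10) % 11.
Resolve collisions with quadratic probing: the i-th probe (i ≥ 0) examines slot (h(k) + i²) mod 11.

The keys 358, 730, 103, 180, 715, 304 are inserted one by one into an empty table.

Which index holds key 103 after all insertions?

358 hashes to 8; slot 8 is free → place at 8.
730 hashes to 5; slot 5 is free → place at 5.
103 hashes to 5; 5 taken → place at 6.
180 hashes to 5; 5,6 taken → place at 9.
715 hashes to 10; slot 10 is free → place at 10.
304 hashes to 4; slot 4 is free → place at 4.
Table: [∅, ∅, ∅, ∅, 304, 730, 103, ∅, 358, 180, 715]

6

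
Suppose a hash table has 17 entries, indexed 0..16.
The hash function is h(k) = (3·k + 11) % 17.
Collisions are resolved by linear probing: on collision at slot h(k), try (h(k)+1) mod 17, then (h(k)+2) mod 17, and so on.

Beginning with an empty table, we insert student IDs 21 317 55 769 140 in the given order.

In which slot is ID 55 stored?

21: h=6 → slot 6
317: h=10 → slot 10
55: h=6, probe 6,7 → slot 7
769: h=6, probe 6,7,8 → slot 8
140: h=6, probe 6,7,8,9 → slot 9
Table: [., ., ., ., ., ., 21, 55, 769, 140, 317, ., ., ., ., ., .]

7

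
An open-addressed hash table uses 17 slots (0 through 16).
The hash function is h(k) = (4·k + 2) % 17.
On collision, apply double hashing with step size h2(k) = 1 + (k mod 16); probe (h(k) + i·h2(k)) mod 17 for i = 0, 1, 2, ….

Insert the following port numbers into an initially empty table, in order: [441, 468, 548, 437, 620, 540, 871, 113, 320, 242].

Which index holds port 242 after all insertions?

441: h=15 -> slot 15
468: h=4 -> slot 4
548: h=1 -> slot 1
437: h=16 -> slot 16
620: h=0 -> slot 0
540: h=3 -> slot 3
871: h=1, h2=8, probe 1,9 -> slot 9
113: h=12 -> slot 12
320: h=7 -> slot 7
242: h=1, h2=3, probe 1,4,7,10 -> slot 10
Table: [620, 548, -, 540, 468, -, -, 320, -, 871, 242, -, 113, -, -, 441, 437]

10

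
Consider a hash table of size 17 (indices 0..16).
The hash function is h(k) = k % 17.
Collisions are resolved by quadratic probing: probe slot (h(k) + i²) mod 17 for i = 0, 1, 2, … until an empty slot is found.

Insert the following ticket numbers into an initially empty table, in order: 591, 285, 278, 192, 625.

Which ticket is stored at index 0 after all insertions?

591 hashes to 13; slot 13 is free => place at 13.
285 hashes to 13; 13 taken => place at 14.
278 hashes to 6; slot 6 is free => place at 6.
192 hashes to 5; slot 5 is free => place at 5.
625 hashes to 13; 13,14 taken => place at 0.
Table: [625, _, _, _, _, 192, 278, _, _, _, _, _, _, 591, 285, _, _]

625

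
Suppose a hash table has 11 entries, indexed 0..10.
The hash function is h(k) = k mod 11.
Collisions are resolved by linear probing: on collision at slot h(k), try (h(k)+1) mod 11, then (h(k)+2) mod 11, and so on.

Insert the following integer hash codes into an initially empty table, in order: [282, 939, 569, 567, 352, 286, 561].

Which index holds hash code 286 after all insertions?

1

282 hashes to 7; slot 7 is free -> place at 7.
939 hashes to 4; slot 4 is free -> place at 4.
569 hashes to 8; slot 8 is free -> place at 8.
567 hashes to 6; slot 6 is free -> place at 6.
352 hashes to 0; slot 0 is free -> place at 0.
286 hashes to 0; 0 taken -> place at 1.
561 hashes to 0; 0,1 taken -> place at 2.
Table: [352, 286, 561, —, 939, —, 567, 282, 569, —, —]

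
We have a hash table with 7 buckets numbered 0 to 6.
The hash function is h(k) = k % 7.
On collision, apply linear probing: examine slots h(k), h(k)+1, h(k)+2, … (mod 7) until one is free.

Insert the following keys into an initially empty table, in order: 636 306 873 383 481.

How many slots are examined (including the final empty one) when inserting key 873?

3

Insert 636: h=6, slot 6 empty → index 6.
Insert 306: h=5, slot 5 empty → index 5.
Insert 873: h=5, slots 5,6 occupied → index 0.
Insert 383: h=5, slots 5,6,0 occupied → index 1.
Insert 481: h=5, slots 5,6,0,1 occupied → index 2.
Table: [873, 383, 481, -, -, 306, 636]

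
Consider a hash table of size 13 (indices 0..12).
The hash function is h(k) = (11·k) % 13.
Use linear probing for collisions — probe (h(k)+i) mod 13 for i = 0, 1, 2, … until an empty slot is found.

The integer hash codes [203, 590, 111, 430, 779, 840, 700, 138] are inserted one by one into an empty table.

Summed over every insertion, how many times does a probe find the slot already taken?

203: h=10 → slot 10
590: h=3 → slot 3
111: h=12 → slot 12
430: h=11 → slot 11
779: h=2 → slot 2
840: h=10, probe 10,11,12,0 → slot 0
700: h=4 → slot 4
138: h=10, probe 10,11,12,0,1 → slot 1
Table: [840, 138, 779, 590, 700, ., ., ., ., ., 203, 430, 111]

7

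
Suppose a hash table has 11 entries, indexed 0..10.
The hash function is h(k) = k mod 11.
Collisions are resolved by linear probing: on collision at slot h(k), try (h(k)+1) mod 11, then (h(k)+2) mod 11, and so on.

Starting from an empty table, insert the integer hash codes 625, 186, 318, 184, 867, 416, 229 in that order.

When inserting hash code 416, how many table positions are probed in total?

625 hashes to 9; slot 9 is free => place at 9.
186 hashes to 10; slot 10 is free => place at 10.
318 hashes to 10; 10 taken => place at 0.
184 hashes to 8; slot 8 is free => place at 8.
867 hashes to 9; 9,10,0 taken => place at 1.
416 hashes to 9; 9,10,0,1 taken => place at 2.
229 hashes to 9; 9,10,0,1,2 taken => place at 3.
Table: [318, 867, 416, 229, ∅, ∅, ∅, ∅, 184, 625, 186]

5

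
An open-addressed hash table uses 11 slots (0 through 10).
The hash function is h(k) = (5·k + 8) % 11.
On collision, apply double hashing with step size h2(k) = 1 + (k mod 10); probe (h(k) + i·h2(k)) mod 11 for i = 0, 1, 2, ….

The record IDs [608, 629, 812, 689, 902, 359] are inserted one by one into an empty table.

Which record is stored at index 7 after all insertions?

629

Insert 608: h=1, slot 1 empty -> index 1.
Insert 629: h=7, slot 7 empty -> index 7.
Insert 812: h=9, slot 9 empty -> index 9.
Insert 689: h=10, slot 10 empty -> index 10.
Insert 902: h=8, slot 8 empty -> index 8.
Insert 359: h=10, h2=10, slots 10,9,8,7 occupied -> index 6.
Table: [-, 608, -, -, -, -, 359, 629, 902, 812, 689]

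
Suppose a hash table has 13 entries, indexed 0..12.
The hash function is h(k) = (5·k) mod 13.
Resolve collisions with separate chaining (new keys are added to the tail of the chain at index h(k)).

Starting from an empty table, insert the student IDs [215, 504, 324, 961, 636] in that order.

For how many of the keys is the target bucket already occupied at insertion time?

2

Insert 215: h=9, bucket 9 empty -> new chain.
Insert 504: h=11, bucket 11 empty -> new chain.
Insert 324: h=8, bucket 8 empty -> new chain.
Insert 961: h=8, bucket 8 nonempty -> append to chain.
Insert 636: h=8, bucket 8 nonempty -> append to chain.
Final buckets:
0: -
1: -
2: -
3: -
4: -
5: -
6: -
7: -
8: 324 -> 961 -> 636
9: 215
10: -
11: 504
12: -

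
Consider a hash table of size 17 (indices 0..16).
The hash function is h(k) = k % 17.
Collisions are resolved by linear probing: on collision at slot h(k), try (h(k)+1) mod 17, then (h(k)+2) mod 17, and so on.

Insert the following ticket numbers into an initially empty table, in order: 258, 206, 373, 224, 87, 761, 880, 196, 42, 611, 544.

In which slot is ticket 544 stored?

258 hashes to 3; slot 3 is free => place at 3.
206 hashes to 2; slot 2 is free => place at 2.
373 hashes to 16; slot 16 is free => place at 16.
224 hashes to 3; 3 taken => place at 4.
87 hashes to 2; 2,3,4 taken => place at 5.
761 hashes to 13; slot 13 is free => place at 13.
880 hashes to 13; 13 taken => place at 14.
196 hashes to 9; slot 9 is free => place at 9.
42 hashes to 8; slot 8 is free => place at 8.
611 hashes to 16; 16 taken => place at 0.
544 hashes to 0; 0 taken => place at 1.
Table: [611, 544, 206, 258, 224, 87, ∅, ∅, 42, 196, ∅, ∅, ∅, 761, 880, ∅, 373]

1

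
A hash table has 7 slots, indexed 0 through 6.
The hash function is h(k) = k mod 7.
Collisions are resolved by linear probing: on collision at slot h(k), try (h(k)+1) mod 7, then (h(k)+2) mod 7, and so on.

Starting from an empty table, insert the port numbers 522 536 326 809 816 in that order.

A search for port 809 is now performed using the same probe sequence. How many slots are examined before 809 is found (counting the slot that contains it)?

522: h=4 => slot 4
536: h=4, probe 4,5 => slot 5
326: h=4, probe 4,5,6 => slot 6
809: h=4, probe 4,5,6,0 => slot 0
816: h=4, probe 4,5,6,0,1 => slot 1
Table: [809, 816, _, _, 522, 536, 326]
Lookup 809: h=4, probe 4,5,6,0 → found at 0.

4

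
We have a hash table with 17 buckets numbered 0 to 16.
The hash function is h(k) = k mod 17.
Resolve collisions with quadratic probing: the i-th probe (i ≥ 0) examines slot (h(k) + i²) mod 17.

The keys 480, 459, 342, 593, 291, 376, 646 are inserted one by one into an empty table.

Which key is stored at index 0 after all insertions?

459

480: h=4 → slot 4
459: h=0 → slot 0
342: h=2 → slot 2
593: h=15 → slot 15
291: h=2, probe 2,3 → slot 3
376: h=2, probe 2,3,6 → slot 6
646: h=0, probe 0,1 → slot 1
Table: [459, 646, 342, 291, 480, -, 376, -, -, -, -, -, -, -, -, 593, -]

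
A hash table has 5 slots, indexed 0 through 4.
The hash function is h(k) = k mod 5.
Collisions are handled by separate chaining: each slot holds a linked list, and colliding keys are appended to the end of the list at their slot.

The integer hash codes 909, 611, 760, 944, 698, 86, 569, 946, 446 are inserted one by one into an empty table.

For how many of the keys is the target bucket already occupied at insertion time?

909 → bucket 4
611 → bucket 1
760 → bucket 0
944 → bucket 4 (collision)
698 → bucket 3
86 → bucket 1 (collision)
569 → bucket 4 (collision)
946 → bucket 1 (collision)
446 → bucket 1 (collision)
Final buckets:
0: 760
1: 611 -> 86 -> 946 -> 446
2: .
3: 698
4: 909 -> 944 -> 569

5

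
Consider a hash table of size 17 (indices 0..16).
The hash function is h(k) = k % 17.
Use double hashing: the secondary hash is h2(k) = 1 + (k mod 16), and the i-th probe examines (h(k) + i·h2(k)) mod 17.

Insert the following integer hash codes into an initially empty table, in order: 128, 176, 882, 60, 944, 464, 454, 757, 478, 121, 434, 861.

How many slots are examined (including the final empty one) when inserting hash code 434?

4

128: h=9 => slot 9
176: h=6 => slot 6
882: h=15 => slot 15
60: h=9, h2=13, probe 9,5 => slot 5
944: h=9, h2=1, probe 9,10 => slot 10
464: h=5, h2=1, probe 5,6,7 => slot 7
454: h=12 => slot 12
757: h=9, h2=6, probe 9,15,4 => slot 4
478: h=2 => slot 2
121: h=2, h2=10, probe 2,12,5,15,8 => slot 8
434: h=9, h2=3, probe 9,12,15,1 => slot 1
861: h=11 => slot 11
Table: [_, 434, 478, _, 757, 60, 176, 464, 121, 128, 944, 861, 454, _, _, 882, _]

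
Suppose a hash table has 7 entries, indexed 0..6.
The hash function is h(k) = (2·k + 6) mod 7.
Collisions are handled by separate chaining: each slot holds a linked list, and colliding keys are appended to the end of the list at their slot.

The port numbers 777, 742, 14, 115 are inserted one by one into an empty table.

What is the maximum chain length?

Insert 777: h=6, bucket 6 empty → new chain.
Insert 742: h=6, bucket 6 nonempty → append to chain.
Insert 14: h=6, bucket 6 nonempty → append to chain.
Insert 115: h=5, bucket 5 empty → new chain.
Final buckets:
0: ∅
1: ∅
2: ∅
3: ∅
4: ∅
5: 115
6: 777 -> 742 -> 14

3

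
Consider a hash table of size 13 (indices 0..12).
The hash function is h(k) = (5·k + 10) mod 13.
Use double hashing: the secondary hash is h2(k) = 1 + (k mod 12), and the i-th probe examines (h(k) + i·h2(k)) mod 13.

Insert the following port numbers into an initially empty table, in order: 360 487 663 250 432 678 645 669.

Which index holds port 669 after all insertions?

8

360: h=3 => slot 3
487: h=1 => slot 1
663: h=10 => slot 10
250: h=12 => slot 12
432: h=12, h2=1, probe 12,0 => slot 0
678: h=7 => slot 7
645: h=11 => slot 11
669: h=1, h2=10, probe 1,11,8 => slot 8
Table: [432, 487, ∅, 360, ∅, ∅, ∅, 678, 669, ∅, 663, 645, 250]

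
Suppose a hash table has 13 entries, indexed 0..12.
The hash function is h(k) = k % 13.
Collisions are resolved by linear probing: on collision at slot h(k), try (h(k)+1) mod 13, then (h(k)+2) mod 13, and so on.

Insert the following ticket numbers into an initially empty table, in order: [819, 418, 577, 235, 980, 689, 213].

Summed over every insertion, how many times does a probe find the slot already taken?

6

Insert 819: h=0, slot 0 empty → index 0.
Insert 418: h=2, slot 2 empty → index 2.
Insert 577: h=5, slot 5 empty → index 5.
Insert 235: h=1, slot 1 empty → index 1.
Insert 980: h=5, slot 5 occupied → index 6.
Insert 689: h=0, slots 0,1,2 occupied → index 3.
Insert 213: h=5, slots 5,6 occupied → index 7.
Table: [819, 235, 418, 689, ., 577, 980, 213, ., ., ., ., .]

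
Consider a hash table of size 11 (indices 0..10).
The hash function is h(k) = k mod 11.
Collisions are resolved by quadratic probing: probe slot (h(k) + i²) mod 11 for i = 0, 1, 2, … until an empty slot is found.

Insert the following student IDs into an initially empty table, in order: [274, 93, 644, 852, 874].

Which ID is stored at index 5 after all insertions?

93

274: h=10 → slot 10
93: h=5 → slot 5
644: h=6 → slot 6
852: h=5, probe 5,6,9 → slot 9
874: h=5, probe 5,6,9,3 → slot 3
Table: [—, —, —, 874, —, 93, 644, —, —, 852, 274]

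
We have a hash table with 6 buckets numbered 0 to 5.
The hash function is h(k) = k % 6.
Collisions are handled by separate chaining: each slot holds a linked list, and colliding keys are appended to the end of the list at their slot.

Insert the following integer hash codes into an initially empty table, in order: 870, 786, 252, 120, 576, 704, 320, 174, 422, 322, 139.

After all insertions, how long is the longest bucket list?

Insert 870: h=0, bucket 0 empty → new chain.
Insert 786: h=0, bucket 0 nonempty → append to chain.
Insert 252: h=0, bucket 0 nonempty → append to chain.
Insert 120: h=0, bucket 0 nonempty → append to chain.
Insert 576: h=0, bucket 0 nonempty → append to chain.
Insert 704: h=2, bucket 2 empty → new chain.
Insert 320: h=2, bucket 2 nonempty → append to chain.
Insert 174: h=0, bucket 0 nonempty → append to chain.
Insert 422: h=2, bucket 2 nonempty → append to chain.
Insert 322: h=4, bucket 4 empty → new chain.
Insert 139: h=1, bucket 1 empty → new chain.
Final buckets:
0: 870 -> 786 -> 252 -> 120 -> 576 -> 174
1: 139
2: 704 -> 320 -> 422
3: —
4: 322
5: —

6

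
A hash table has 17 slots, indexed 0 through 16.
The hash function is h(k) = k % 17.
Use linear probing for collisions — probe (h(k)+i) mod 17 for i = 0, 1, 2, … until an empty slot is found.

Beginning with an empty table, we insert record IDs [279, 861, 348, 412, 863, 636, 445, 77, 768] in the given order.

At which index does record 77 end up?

10

Insert 279: h=7, slot 7 empty → index 7.
Insert 861: h=11, slot 11 empty → index 11.
Insert 348: h=8, slot 8 empty → index 8.
Insert 412: h=4, slot 4 empty → index 4.
Insert 863: h=13, slot 13 empty → index 13.
Insert 636: h=7, slots 7,8 occupied → index 9.
Insert 445: h=3, slot 3 empty → index 3.
Insert 77: h=9, slot 9 occupied → index 10.
Insert 768: h=3, slots 3,4 occupied → index 5.
Table: [-, -, -, 445, 412, 768, -, 279, 348, 636, 77, 861, -, 863, -, -, -]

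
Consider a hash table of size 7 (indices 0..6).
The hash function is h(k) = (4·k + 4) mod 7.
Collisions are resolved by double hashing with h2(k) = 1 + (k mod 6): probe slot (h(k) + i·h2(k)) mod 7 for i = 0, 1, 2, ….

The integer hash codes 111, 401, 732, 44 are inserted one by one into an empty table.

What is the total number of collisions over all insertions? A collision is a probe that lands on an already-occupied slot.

Insert 111: h=0, slot 0 empty → index 0.
Insert 401: h=5, slot 5 empty → index 5.
Insert 732: h=6, slot 6 empty → index 6.
Insert 44: h=5, h2=3, slot 5 occupied → index 1.
Table: [111, 44, _, _, _, 401, 732]

1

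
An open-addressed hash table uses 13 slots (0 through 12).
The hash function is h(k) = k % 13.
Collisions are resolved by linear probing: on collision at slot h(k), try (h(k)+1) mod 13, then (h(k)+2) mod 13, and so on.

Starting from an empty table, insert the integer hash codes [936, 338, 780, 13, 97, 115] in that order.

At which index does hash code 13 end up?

936 hashes to 0; slot 0 is free → place at 0.
338 hashes to 0; 0 taken → place at 1.
780 hashes to 0; 0,1 taken → place at 2.
13 hashes to 0; 0,1,2 taken → place at 3.
97 hashes to 6; slot 6 is free → place at 6.
115 hashes to 11; slot 11 is free → place at 11.
Table: [936, 338, 780, 13, —, —, 97, —, —, —, —, 115, —]

3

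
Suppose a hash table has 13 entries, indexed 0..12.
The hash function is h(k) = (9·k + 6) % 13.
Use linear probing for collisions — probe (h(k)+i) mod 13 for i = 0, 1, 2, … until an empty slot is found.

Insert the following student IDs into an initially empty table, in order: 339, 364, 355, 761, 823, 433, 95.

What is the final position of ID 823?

5

339 hashes to 2; slot 2 is free => place at 2.
364 hashes to 6; slot 6 is free => place at 6.
355 hashes to 3; slot 3 is free => place at 3.
761 hashes to 4; slot 4 is free => place at 4.
823 hashes to 3; 3,4 taken => place at 5.
433 hashes to 3; 3,4,5,6 taken => place at 7.
95 hashes to 3; 3,4,5,6,7 taken => place at 8.
Table: [—, —, 339, 355, 761, 823, 364, 433, 95, —, —, —, —]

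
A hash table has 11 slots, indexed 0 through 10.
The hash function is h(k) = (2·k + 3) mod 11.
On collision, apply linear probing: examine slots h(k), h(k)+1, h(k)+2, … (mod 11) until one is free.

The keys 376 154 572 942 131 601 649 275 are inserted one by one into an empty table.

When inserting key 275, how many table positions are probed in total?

376 hashes to 7; slot 7 is free -> place at 7.
154 hashes to 3; slot 3 is free -> place at 3.
572 hashes to 3; 3 taken -> place at 4.
942 hashes to 6; slot 6 is free -> place at 6.
131 hashes to 1; slot 1 is free -> place at 1.
601 hashes to 6; 6,7 taken -> place at 8.
649 hashes to 3; 3,4 taken -> place at 5.
275 hashes to 3; 3,4,5,6,7,8 taken -> place at 9.
Table: [—, 131, —, 154, 572, 649, 942, 376, 601, 275, —]

7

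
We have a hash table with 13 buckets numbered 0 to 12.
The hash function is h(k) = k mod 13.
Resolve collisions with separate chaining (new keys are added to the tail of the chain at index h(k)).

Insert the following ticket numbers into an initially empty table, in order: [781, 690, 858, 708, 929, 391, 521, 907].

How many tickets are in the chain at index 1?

4

Insert 781: h=1, bucket 1 empty → new chain.
Insert 690: h=1, bucket 1 nonempty → append to chain.
Insert 858: h=0, bucket 0 empty → new chain.
Insert 708: h=6, bucket 6 empty → new chain.
Insert 929: h=6, bucket 6 nonempty → append to chain.
Insert 391: h=1, bucket 1 nonempty → append to chain.
Insert 521: h=1, bucket 1 nonempty → append to chain.
Insert 907: h=10, bucket 10 empty → new chain.
Final buckets:
0: 858
1: 781 -> 690 -> 391 -> 521
2: —
3: —
4: —
5: —
6: 708 -> 929
7: —
8: —
9: —
10: 907
11: —
12: —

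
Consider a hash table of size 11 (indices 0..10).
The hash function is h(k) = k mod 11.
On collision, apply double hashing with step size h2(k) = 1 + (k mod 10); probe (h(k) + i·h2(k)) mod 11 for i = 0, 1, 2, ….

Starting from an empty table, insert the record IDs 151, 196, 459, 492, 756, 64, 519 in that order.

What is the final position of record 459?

7

151 hashes to 8; slot 8 is free -> place at 8.
196 hashes to 9; slot 9 is free -> place at 9.
459 hashes to 8, h2=10; 8 taken -> place at 7.
492 hashes to 8, h2=3; 8 taken -> place at 0.
756 hashes to 8, h2=7; 8 taken -> place at 4.
64 hashes to 9, h2=5; 9 taken -> place at 3.
519 hashes to 2; slot 2 is free -> place at 2.
Table: [492, _, 519, 64, 756, _, _, 459, 151, 196, _]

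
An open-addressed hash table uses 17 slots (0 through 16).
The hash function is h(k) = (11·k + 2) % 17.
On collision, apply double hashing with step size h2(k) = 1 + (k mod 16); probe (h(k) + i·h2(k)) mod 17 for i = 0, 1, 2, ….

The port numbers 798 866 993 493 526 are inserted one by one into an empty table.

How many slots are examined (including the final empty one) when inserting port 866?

2

798 hashes to 8; slot 8 is free -> place at 8.
866 hashes to 8, h2=3; 8 taken -> place at 11.
993 hashes to 11, h2=2; 11 taken -> place at 13.
493 hashes to 2; slot 2 is free -> place at 2.
526 hashes to 8, h2=15; 8 taken -> place at 6.
Table: [—, —, 493, —, —, —, 526, —, 798, —, —, 866, —, 993, —, —, —]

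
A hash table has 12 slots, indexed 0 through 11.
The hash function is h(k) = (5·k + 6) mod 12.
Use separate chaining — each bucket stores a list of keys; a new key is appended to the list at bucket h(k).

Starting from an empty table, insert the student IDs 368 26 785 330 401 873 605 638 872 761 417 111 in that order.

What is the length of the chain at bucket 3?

Insert 368: h=10, bucket 10 empty -> new chain.
Insert 26: h=4, bucket 4 empty -> new chain.
Insert 785: h=7, bucket 7 empty -> new chain.
Insert 330: h=0, bucket 0 empty -> new chain.
Insert 401: h=7, bucket 7 nonempty -> append to chain.
Insert 873: h=3, bucket 3 empty -> new chain.
Insert 605: h=7, bucket 7 nonempty -> append to chain.
Insert 638: h=4, bucket 4 nonempty -> append to chain.
Insert 872: h=10, bucket 10 nonempty -> append to chain.
Insert 761: h=7, bucket 7 nonempty -> append to chain.
Insert 417: h=3, bucket 3 nonempty -> append to chain.
Insert 111: h=9, bucket 9 empty -> new chain.
Final buckets:
0: 330
1: _
2: _
3: 873 -> 417
4: 26 -> 638
5: _
6: _
7: 785 -> 401 -> 605 -> 761
8: _
9: 111
10: 368 -> 872
11: _

2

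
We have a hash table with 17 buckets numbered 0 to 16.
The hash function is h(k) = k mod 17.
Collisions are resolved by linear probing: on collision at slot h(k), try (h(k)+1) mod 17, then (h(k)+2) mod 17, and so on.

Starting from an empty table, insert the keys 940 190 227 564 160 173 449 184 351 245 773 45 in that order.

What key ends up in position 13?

45

940: h=5 => slot 5
190: h=3 => slot 3
227: h=6 => slot 6
564: h=3, probe 3,4 => slot 4
160: h=7 => slot 7
173: h=3, probe 3,4,5,6,7,8 => slot 8
449: h=7, probe 7,8,9 => slot 9
184: h=14 => slot 14
351: h=11 => slot 11
245: h=7, probe 7,8,9,10 => slot 10
773: h=8, probe 8,9,10,11,12 => slot 12
45: h=11, probe 11,12,13 => slot 13
Table: [., ., ., 190, 564, 940, 227, 160, 173, 449, 245, 351, 773, 45, 184, ., .]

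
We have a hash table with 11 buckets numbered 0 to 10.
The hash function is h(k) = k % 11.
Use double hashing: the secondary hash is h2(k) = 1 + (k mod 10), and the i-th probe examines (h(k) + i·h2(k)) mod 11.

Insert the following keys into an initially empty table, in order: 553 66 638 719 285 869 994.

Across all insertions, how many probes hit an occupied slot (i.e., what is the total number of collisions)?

8

Insert 553: h=3, slot 3 empty -> index 3.
Insert 66: h=0, slot 0 empty -> index 0.
Insert 638: h=0, h2=9, slot 0 occupied -> index 9.
Insert 719: h=4, slot 4 empty -> index 4.
Insert 285: h=10, slot 10 empty -> index 10.
Insert 869: h=0, h2=10, slots 0,10,9 occupied -> index 8.
Insert 994: h=4, h2=5, slots 4,9,3,8 occupied -> index 2.
Table: [66, ., 994, 553, 719, ., ., ., 869, 638, 285]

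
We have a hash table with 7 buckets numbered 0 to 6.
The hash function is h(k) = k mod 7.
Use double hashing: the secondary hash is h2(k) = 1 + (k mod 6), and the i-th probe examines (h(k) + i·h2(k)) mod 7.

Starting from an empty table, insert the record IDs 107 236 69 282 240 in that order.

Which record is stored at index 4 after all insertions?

240

107 hashes to 2; slot 2 is free => place at 2.
236 hashes to 5; slot 5 is free => place at 5.
69 hashes to 6; slot 6 is free => place at 6.
282 hashes to 2, h2=1; 2 taken => place at 3.
240 hashes to 2, h2=1; 2,3 taken => place at 4.
Table: [_, _, 107, 282, 240, 236, 69]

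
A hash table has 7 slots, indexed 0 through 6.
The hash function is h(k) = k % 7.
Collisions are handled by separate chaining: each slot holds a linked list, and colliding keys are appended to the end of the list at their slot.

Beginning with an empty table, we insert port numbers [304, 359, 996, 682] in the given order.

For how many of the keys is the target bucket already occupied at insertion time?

Insert 304: h=3, bucket 3 empty → new chain.
Insert 359: h=2, bucket 2 empty → new chain.
Insert 996: h=2, bucket 2 nonempty → append to chain.
Insert 682: h=3, bucket 3 nonempty → append to chain.
Final buckets:
0: ∅
1: ∅
2: 359 -> 996
3: 304 -> 682
4: ∅
5: ∅
6: ∅

2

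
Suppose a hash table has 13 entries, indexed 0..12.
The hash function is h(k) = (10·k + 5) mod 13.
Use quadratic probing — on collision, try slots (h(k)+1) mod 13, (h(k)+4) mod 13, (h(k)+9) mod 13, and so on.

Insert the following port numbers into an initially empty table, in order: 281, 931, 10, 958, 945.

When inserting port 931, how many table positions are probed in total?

2

Insert 281: h=7, slot 7 empty => index 7.
Insert 931: h=7, slot 7 occupied => index 8.
Insert 10: h=1, slot 1 empty => index 1.
Insert 958: h=4, slot 4 empty => index 4.
Insert 945: h=4, slot 4 occupied => index 5.
Table: [-, 10, -, -, 958, 945, -, 281, 931, -, -, -, -]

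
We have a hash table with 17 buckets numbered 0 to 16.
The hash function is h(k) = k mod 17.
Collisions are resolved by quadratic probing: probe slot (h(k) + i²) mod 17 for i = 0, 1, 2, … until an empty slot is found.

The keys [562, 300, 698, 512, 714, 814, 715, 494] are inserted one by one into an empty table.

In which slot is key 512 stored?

562 hashes to 1; slot 1 is free -> place at 1.
300 hashes to 11; slot 11 is free -> place at 11.
698 hashes to 1; 1 taken -> place at 2.
512 hashes to 2; 2 taken -> place at 3.
714 hashes to 0; slot 0 is free -> place at 0.
814 hashes to 15; slot 15 is free -> place at 15.
715 hashes to 1; 1,2 taken -> place at 5.
494 hashes to 1; 1,2,5 taken -> place at 10.
Table: [714, 562, 698, 512, -, 715, -, -, -, -, 494, 300, -, -, -, 814, -]

3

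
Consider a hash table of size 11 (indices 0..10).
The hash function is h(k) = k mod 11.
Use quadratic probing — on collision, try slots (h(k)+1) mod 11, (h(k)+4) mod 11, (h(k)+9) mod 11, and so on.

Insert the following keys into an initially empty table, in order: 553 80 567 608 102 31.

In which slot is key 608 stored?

553: h=3 → slot 3
80: h=3, probe 3,4 → slot 4
567: h=6 → slot 6
608: h=3, probe 3,4,7 → slot 7
102: h=3, probe 3,4,7,1 → slot 1
31: h=9 → slot 9
Table: [., 102, ., 553, 80, ., 567, 608, ., 31, .]

7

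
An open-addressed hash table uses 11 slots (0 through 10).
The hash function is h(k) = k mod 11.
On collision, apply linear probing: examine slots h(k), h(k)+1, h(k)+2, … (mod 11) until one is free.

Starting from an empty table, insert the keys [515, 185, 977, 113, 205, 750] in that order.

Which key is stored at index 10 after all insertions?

185

515: h=9 -> slot 9
185: h=9, probe 9,10 -> slot 10
977: h=9, probe 9,10,0 -> slot 0
113: h=3 -> slot 3
205: h=7 -> slot 7
750: h=2 -> slot 2
Table: [977, _, 750, 113, _, _, _, 205, _, 515, 185]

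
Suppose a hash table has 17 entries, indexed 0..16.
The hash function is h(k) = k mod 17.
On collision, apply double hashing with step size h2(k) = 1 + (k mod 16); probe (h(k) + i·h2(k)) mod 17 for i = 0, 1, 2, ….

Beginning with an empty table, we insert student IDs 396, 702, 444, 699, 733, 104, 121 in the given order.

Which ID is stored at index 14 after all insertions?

396 hashes to 5; slot 5 is free => place at 5.
702 hashes to 5, h2=15; 5 taken => place at 3.
444 hashes to 2; slot 2 is free => place at 2.
699 hashes to 2, h2=12; 2 taken => place at 14.
733 hashes to 2, h2=14; 2 taken => place at 16.
104 hashes to 2, h2=9; 2 taken => place at 11.
121 hashes to 2, h2=10; 2 taken => place at 12.
Table: [—, —, 444, 702, —, 396, —, —, —, —, —, 104, 121, —, 699, —, 733]

699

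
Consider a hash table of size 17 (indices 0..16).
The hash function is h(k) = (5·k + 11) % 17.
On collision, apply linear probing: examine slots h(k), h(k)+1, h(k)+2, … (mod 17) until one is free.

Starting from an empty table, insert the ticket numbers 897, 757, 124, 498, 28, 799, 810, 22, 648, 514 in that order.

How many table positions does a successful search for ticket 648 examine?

897 hashes to 8; slot 8 is free -> place at 8.
757 hashes to 5; slot 5 is free -> place at 5.
124 hashes to 2; slot 2 is free -> place at 2.
498 hashes to 2; 2 taken -> place at 3.
28 hashes to 15; slot 15 is free -> place at 15.
799 hashes to 11; slot 11 is free -> place at 11.
810 hashes to 15; 15 taken -> place at 16.
22 hashes to 2; 2,3 taken -> place at 4.
648 hashes to 4; 4,5 taken -> place at 6.
514 hashes to 14; slot 14 is free -> place at 14.
Table: [., ., 124, 498, 22, 757, 648, ., 897, ., ., 799, ., ., 514, 28, 810]
Lookup 648: h=4, probe 4,5,6 → found at 6.

3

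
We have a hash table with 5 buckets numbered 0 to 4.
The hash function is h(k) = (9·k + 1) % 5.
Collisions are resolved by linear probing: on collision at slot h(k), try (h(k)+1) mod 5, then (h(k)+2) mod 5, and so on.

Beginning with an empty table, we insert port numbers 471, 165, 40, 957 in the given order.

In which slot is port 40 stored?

2

471: h=0 → slot 0
165: h=1 → slot 1
40: h=1, probe 1,2 → slot 2
957: h=4 → slot 4
Table: [471, 165, 40, —, 957]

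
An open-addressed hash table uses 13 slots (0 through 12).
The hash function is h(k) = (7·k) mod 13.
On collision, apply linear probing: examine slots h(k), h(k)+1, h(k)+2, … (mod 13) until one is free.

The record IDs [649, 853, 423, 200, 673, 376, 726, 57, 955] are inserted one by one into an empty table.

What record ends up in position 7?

649 hashes to 6; slot 6 is free => place at 6.
853 hashes to 4; slot 4 is free => place at 4.
423 hashes to 10; slot 10 is free => place at 10.
200 hashes to 9; slot 9 is free => place at 9.
673 hashes to 5; slot 5 is free => place at 5.
376 hashes to 6; 6 taken => place at 7.
726 hashes to 12; slot 12 is free => place at 12.
57 hashes to 9; 9,10 taken => place at 11.
955 hashes to 3; slot 3 is free => place at 3.
Table: [∅, ∅, ∅, 955, 853, 673, 649, 376, ∅, 200, 423, 57, 726]

376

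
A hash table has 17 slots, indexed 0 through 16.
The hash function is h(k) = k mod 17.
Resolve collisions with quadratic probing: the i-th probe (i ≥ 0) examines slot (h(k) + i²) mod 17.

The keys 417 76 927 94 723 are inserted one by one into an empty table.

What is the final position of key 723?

1

417 hashes to 9; slot 9 is free -> place at 9.
76 hashes to 8; slot 8 is free -> place at 8.
927 hashes to 9; 9 taken -> place at 10.
94 hashes to 9; 9,10 taken -> place at 13.
723 hashes to 9; 9,10,13 taken -> place at 1.
Table: [_, 723, _, _, _, _, _, _, 76, 417, 927, _, _, 94, _, _, _]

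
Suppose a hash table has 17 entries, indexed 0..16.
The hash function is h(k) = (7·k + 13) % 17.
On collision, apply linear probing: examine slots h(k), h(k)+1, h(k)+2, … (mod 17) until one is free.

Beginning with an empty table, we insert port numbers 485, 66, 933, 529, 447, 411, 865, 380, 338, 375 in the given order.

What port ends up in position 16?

485 hashes to 8; slot 8 is free → place at 8.
66 hashes to 16; slot 16 is free → place at 16.
933 hashes to 16; 16 taken → place at 0.
529 hashes to 10; slot 10 is free → place at 10.
447 hashes to 14; slot 14 is free → place at 14.
411 hashes to 0; 0 taken → place at 1.
865 hashes to 16; 16,0,1 taken → place at 2.
380 hashes to 4; slot 4 is free → place at 4.
338 hashes to 16; 16,0,1,2 taken → place at 3.
375 hashes to 3; 3,4 taken → place at 5.
Table: [933, 411, 865, 338, 380, 375, _, _, 485, _, 529, _, _, _, 447, _, 66]

66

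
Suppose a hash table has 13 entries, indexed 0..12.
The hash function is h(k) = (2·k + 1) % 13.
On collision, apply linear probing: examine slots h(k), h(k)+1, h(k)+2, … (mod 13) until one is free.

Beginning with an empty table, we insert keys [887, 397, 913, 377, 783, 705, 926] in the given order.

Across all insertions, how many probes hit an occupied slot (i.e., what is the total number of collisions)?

10

887: h=7 -> slot 7
397: h=2 -> slot 2
913: h=7, probe 7,8 -> slot 8
377: h=1 -> slot 1
783: h=7, probe 7,8,9 -> slot 9
705: h=7, probe 7,8,9,10 -> slot 10
926: h=7, probe 7,8,9,10,11 -> slot 11
Table: [., 377, 397, ., ., ., ., 887, 913, 783, 705, 926, .]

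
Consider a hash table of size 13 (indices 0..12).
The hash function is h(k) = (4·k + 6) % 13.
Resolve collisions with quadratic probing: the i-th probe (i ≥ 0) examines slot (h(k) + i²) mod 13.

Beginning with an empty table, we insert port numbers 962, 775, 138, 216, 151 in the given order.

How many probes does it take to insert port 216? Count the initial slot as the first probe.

3

962: h=6 → slot 6
775: h=12 → slot 12
138: h=12, probe 12,0 → slot 0
216: h=12, probe 12,0,3 → slot 3
151: h=12, probe 12,0,3,8 → slot 8
Table: [138, -, -, 216, -, -, 962, -, 151, -, -, -, 775]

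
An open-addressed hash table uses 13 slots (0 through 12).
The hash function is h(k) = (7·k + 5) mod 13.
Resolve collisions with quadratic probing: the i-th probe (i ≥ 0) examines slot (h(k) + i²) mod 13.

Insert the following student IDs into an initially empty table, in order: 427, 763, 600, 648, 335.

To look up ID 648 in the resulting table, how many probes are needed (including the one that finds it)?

2

427 hashes to 4; slot 4 is free → place at 4.
763 hashes to 3; slot 3 is free → place at 3.
600 hashes to 6; slot 6 is free → place at 6.
648 hashes to 4; 4 taken → place at 5.
335 hashes to 10; slot 10 is free → place at 10.
Table: [., ., ., 763, 427, 648, 600, ., ., ., 335, ., .]
Lookup 648: h=4, probe 4,5 → found at 5.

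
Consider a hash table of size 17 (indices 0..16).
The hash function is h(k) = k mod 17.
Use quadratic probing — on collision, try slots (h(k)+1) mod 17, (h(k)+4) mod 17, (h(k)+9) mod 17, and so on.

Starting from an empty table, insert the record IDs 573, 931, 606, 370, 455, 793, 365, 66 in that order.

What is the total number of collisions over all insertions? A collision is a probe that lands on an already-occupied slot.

573: h=12 -> slot 12
931: h=13 -> slot 13
606: h=11 -> slot 11
370: h=13, probe 13,14 -> slot 14
455: h=13, probe 13,14,0 -> slot 0
793: h=11, probe 11,12,15 -> slot 15
365: h=8 -> slot 8
66: h=15, probe 15,16 -> slot 16
Table: [455, ., ., ., ., ., ., ., 365, ., ., 606, 573, 931, 370, 793, 66]

6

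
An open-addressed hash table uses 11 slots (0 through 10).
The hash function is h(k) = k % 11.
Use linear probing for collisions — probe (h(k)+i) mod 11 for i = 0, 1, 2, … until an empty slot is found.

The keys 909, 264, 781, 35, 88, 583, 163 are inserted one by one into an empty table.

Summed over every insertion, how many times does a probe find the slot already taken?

8

909 hashes to 7; slot 7 is free => place at 7.
264 hashes to 0; slot 0 is free => place at 0.
781 hashes to 0; 0 taken => place at 1.
35 hashes to 2; slot 2 is free => place at 2.
88 hashes to 0; 0,1,2 taken => place at 3.
583 hashes to 0; 0,1,2,3 taken => place at 4.
163 hashes to 9; slot 9 is free => place at 9.
Table: [264, 781, 35, 88, 583, ., ., 909, ., 163, .]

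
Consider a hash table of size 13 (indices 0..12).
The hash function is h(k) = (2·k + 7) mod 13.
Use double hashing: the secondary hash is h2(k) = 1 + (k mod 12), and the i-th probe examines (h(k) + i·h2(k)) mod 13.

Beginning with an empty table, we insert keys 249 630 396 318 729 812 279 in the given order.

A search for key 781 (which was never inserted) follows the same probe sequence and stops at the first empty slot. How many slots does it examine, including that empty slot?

5

Insert 249: h=11, slot 11 empty → index 11.
Insert 630: h=6, slot 6 empty → index 6.
Insert 396: h=6, h2=1, slot 6 occupied → index 7.
Insert 318: h=6, h2=7, slot 6 occupied → index 0.
Insert 729: h=9, slot 9 empty → index 9.
Insert 812: h=6, h2=9, slot 6 occupied → index 2.
Insert 279: h=6, h2=4, slot 6 occupied → index 10.
Table: [318, —, 812, —, —, —, 630, 396, —, 729, 279, 249, —]
Lookup 781: h=9, h2=2, probe 9,11,0,2,4 → slot 4 empty, not found.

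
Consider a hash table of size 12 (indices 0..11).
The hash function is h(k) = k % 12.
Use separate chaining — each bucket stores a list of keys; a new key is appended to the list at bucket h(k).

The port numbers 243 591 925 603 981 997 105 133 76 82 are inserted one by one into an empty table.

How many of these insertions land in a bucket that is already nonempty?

5

Insert 243: h=3, bucket 3 empty -> new chain.
Insert 591: h=3, bucket 3 nonempty -> append to chain.
Insert 925: h=1, bucket 1 empty -> new chain.
Insert 603: h=3, bucket 3 nonempty -> append to chain.
Insert 981: h=9, bucket 9 empty -> new chain.
Insert 997: h=1, bucket 1 nonempty -> append to chain.
Insert 105: h=9, bucket 9 nonempty -> append to chain.
Insert 133: h=1, bucket 1 nonempty -> append to chain.
Insert 76: h=4, bucket 4 empty -> new chain.
Insert 82: h=10, bucket 10 empty -> new chain.
Final buckets:
0: -
1: 925 -> 997 -> 133
2: -
3: 243 -> 591 -> 603
4: 76
5: -
6: -
7: -
8: -
9: 981 -> 105
10: 82
11: -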